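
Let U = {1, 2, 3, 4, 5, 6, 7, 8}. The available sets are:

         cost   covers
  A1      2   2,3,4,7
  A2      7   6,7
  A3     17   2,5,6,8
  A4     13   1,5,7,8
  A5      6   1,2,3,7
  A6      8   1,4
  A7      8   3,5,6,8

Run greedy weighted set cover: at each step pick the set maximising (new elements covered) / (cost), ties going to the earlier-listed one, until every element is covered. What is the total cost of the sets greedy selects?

Pick 1: A1 adds 4 new (2, 3, 4, 7) at cost 2 (ratio 4/2).
Pick 2: A7 adds 3 new (5, 6, 8) at cost 8 (ratio 3/8).
Pick 3: A5 adds 1 new (1) at cost 6 (ratio 1/6).
Greedy total cost: 2 + 8 + 6 = 16.

16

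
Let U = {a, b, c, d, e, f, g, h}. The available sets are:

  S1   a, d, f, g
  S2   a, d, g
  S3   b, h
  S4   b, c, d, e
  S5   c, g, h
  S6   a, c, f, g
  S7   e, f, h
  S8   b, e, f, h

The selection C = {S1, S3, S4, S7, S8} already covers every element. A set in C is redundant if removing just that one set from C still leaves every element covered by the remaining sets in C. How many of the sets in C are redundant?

Drop S1: a, g uncovered — not redundant.
Drop S3: the rest still cover every element — redundant.
Drop S4: c uncovered — not redundant.
Drop S7: the rest still cover every element — redundant.
Drop S8: the rest still cover every element — redundant.
3 redundant: S3, S7, S8.

3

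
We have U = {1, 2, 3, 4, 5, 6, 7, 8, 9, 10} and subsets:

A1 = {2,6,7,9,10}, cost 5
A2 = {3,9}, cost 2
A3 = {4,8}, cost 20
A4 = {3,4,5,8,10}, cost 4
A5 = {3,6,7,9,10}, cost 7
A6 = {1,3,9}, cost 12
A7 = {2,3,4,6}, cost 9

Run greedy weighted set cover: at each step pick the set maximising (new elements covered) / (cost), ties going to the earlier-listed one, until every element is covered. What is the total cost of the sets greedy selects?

21

Pick 1: A4 adds 5 new (3, 4, 5, 8, 10) at cost 4 (ratio 5/4).
Pick 2: A1 adds 4 new (2, 6, 7, 9) at cost 5 (ratio 4/5).
Pick 3: A6 adds 1 new (1) at cost 12 (ratio 1/12).
Greedy total cost: 4 + 5 + 12 = 21.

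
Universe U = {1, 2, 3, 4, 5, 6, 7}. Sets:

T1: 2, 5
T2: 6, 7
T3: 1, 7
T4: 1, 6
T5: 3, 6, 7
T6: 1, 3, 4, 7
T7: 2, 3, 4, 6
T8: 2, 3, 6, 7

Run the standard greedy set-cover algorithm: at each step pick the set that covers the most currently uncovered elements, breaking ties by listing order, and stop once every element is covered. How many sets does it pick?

3

Pick 1: T6 covers 4 new elements (1, 3, 4, 7).
Pick 2: T1 covers 2 new elements (2, 5).
Pick 3: T2 covers 1 new elements (6).
Greedy uses 3 sets.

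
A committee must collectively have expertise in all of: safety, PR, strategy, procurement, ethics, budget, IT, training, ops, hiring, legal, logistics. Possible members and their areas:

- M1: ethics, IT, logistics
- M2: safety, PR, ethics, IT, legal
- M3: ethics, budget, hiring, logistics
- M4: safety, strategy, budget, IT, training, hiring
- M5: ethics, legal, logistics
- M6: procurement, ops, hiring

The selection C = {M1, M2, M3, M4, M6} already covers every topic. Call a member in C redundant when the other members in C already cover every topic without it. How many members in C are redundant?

2

Drop M1: the rest still cover every topic — redundant.
Drop M2: PR, legal uncovered — not redundant.
Drop M3: the rest still cover every topic — redundant.
Drop M4: strategy, training uncovered — not redundant.
Drop M6: procurement, ops uncovered — not redundant.
2 redundant: M1, M3.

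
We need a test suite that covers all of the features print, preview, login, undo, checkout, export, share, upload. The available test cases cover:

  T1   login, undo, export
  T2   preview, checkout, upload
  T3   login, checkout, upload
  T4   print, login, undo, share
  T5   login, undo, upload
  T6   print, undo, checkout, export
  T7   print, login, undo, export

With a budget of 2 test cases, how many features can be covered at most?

Choosing T2, T4 covers {print, preview, login, undo, checkout, share, upload} — 7 features.
No choice of 2 test cases does better; here export is left uncovered.

7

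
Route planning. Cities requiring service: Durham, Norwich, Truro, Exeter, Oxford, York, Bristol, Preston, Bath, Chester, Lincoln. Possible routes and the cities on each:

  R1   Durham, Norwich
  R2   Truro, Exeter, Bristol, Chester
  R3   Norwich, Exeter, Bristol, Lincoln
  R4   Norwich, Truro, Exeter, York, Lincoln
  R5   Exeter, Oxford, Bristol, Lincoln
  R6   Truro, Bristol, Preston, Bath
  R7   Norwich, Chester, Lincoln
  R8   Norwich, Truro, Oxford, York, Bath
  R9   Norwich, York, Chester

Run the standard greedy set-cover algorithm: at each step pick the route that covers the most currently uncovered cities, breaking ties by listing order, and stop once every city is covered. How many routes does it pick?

Pick 1: R4 covers 5 new cities (Norwich, Truro, Exeter, York, Lincoln).
Pick 2: R6 covers 3 new cities (Bristol, Preston, Bath).
Pick 3: R1 covers 1 new cities (Durham).
Pick 4: R2 covers 1 new cities (Chester).
Pick 5: R5 covers 1 new cities (Oxford).
Greedy uses 5 routes. (The true minimum is 4.)

5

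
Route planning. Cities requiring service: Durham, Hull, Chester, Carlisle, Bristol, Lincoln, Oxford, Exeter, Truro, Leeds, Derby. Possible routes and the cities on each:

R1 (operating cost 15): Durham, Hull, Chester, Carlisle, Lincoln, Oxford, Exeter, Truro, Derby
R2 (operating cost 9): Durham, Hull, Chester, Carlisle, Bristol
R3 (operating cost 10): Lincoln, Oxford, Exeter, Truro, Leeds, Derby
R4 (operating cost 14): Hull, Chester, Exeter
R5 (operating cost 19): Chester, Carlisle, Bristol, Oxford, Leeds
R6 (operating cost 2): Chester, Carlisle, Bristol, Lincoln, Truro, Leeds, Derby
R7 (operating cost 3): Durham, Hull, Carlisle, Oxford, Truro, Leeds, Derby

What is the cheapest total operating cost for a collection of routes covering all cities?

R3, R6, R7 cover every city at operating cost 10 + 2 + 3 = 15.
Any cover uses at least 2 routes; among all covering selections none totals below 15.

15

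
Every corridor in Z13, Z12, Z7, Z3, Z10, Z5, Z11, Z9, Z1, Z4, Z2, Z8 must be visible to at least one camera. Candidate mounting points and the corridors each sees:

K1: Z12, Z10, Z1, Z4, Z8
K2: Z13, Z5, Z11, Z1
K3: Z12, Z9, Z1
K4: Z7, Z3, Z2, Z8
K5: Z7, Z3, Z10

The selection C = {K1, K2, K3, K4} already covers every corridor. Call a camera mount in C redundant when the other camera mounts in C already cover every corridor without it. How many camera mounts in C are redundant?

Drop K1: Z10, Z4 uncovered — not redundant.
Drop K2: Z13, Z5, Z11 uncovered — not redundant.
Drop K3: Z9 uncovered — not redundant.
Drop K4: Z7, Z3, Z2 uncovered — not redundant.
None of the camera mounts in C is redundant.

0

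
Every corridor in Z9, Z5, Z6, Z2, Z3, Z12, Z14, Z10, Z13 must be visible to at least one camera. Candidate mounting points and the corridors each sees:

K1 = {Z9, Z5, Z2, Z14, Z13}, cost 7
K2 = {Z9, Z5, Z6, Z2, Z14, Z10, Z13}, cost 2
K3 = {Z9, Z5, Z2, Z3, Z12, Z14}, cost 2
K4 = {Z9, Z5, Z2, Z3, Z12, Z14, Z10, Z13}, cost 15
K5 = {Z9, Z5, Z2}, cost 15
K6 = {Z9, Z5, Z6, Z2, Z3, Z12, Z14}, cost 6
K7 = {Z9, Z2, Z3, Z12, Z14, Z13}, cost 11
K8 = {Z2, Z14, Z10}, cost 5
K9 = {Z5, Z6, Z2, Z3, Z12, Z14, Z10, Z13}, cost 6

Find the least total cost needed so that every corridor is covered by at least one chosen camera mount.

K2, K3 cover every corridor at cost 2 + 2 = 4.
Any cover uses at least 2 camera mounts; among all covering selections none totals below 4.

4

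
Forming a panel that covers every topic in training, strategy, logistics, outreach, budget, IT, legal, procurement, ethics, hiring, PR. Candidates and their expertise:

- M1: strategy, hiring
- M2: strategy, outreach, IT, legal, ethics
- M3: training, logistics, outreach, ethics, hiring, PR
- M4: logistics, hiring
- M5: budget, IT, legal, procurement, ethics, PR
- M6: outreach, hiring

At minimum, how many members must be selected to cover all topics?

3

M1, M3, M5 together cover {training, strategy, logistics, outreach, budget, IT, legal, procurement, ethics, hiring, PR} — every topic.
No 2 of the 6 members cover everything (all 15 pairs fall short), so 3 is minimum.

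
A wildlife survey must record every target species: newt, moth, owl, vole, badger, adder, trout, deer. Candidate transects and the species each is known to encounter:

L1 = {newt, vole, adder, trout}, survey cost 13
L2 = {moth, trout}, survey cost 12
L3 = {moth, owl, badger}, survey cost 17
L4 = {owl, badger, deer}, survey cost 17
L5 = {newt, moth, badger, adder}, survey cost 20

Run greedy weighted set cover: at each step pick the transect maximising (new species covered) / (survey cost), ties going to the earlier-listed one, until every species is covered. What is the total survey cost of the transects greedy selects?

47

Pick 1: L1 adds 4 new (newt, vole, adder, trout) at survey cost 13 (ratio 4/13).
Pick 2: L3 adds 3 new (moth, owl, badger) at survey cost 17 (ratio 3/17).
Pick 3: L4 adds 1 new (deer) at survey cost 17 (ratio 1/17).
Greedy total survey cost: 13 + 17 + 17 = 47. (The true optimum is 42, so greedy overshoots here.)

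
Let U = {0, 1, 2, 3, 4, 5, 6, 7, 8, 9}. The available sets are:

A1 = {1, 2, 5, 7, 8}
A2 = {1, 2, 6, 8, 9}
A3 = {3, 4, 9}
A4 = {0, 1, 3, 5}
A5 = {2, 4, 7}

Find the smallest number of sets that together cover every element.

3

A2, A4, A5 together cover {0, 1, 2, 3, 4, 5, 6, 7, 8, 9} — every element.
No 2 of the 5 sets cover everything (all 10 pairs fall short), so 3 is minimum.
Greedy (largest uncovered first) would take A1, A3, A2, A4 — 4 sets — but 3 suffice.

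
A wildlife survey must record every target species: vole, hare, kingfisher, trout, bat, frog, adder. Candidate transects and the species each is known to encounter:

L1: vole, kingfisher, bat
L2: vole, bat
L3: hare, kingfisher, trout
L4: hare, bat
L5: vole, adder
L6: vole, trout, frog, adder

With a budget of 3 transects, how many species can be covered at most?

Choosing L1, L3, L6 covers {vole, hare, kingfisher, trout, bat, frog, adder} — 7 species.
That is all 7 species.

7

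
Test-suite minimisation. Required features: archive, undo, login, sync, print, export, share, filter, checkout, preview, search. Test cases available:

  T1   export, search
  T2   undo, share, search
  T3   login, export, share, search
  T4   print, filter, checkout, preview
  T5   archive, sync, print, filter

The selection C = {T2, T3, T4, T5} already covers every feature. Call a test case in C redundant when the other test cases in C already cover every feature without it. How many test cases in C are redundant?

0

Drop T2: undo uncovered — not redundant.
Drop T3: login, export uncovered — not redundant.
Drop T4: checkout, preview uncovered — not redundant.
Drop T5: archive, sync uncovered — not redundant.
None of the test cases in C is redundant.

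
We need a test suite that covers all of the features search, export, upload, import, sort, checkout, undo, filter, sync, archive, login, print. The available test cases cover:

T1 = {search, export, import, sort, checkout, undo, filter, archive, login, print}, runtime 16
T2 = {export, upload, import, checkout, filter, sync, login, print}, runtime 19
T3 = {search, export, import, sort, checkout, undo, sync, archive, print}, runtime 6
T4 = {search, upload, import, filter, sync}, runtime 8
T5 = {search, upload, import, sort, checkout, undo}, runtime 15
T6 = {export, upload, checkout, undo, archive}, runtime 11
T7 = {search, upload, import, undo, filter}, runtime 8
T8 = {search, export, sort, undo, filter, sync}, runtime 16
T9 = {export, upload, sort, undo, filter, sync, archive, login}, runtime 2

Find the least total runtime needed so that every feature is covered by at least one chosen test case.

8

T3, T9 cover every feature at runtime 6 + 2 = 8.
Any cover uses at least 2 test cases; among all covering selections none totals below 8.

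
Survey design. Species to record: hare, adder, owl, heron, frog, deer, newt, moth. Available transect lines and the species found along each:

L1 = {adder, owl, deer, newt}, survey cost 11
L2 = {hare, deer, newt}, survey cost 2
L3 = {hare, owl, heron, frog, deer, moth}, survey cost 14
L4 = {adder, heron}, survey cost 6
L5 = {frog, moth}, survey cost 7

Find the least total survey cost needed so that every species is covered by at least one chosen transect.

L2, L3, L4 cover every species at survey cost 2 + 14 + 6 = 22.
Any cover uses at least 2 transects; among all covering selections none totals below 22.

22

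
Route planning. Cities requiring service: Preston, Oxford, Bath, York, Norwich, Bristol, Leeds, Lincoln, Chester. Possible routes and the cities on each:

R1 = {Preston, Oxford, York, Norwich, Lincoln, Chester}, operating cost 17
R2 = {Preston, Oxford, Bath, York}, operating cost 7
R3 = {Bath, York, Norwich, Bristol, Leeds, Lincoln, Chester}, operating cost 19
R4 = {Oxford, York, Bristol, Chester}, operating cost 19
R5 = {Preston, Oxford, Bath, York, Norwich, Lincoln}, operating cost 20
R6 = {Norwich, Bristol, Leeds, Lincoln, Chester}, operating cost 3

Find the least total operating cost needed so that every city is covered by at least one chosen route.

10

R2, R6 cover every city at operating cost 7 + 3 = 10.
Any cover uses at least 2 routes; among all covering selections none totals below 10.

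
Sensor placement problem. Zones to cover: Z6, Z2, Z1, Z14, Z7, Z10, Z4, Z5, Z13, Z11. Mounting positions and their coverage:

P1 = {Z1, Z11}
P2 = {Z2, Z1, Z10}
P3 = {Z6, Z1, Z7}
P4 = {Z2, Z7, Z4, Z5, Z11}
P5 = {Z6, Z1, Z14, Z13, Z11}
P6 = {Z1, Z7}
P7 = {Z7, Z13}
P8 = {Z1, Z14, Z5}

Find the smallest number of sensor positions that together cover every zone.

3

P2, P4, P5 together cover {Z6, Z2, Z1, Z14, Z7, Z10, Z4, Z5, Z13, Z11} — every zone.
No 2 of the 8 sensor positions cover everything (all 28 pairs fall short), so 3 is minimum.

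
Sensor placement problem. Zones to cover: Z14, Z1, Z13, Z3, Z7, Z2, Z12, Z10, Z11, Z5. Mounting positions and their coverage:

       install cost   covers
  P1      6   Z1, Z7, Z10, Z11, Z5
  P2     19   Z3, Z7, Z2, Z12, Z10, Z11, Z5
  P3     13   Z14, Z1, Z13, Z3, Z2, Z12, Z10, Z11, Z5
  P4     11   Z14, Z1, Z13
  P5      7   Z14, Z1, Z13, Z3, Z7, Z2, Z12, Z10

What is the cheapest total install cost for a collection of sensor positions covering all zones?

P1, P5 cover every zone at install cost 6 + 7 = 13.
Any cover uses at least 2 sensor positions; among all covering selections none totals below 13.

13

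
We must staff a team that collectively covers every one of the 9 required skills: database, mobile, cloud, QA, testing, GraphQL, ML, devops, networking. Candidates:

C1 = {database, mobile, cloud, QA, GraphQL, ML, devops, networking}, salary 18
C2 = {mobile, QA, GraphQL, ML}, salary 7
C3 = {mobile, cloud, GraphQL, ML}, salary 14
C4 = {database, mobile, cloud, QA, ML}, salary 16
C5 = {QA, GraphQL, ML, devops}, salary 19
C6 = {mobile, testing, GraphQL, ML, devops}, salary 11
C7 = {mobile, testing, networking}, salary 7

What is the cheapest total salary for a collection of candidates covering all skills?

C1, C7 cover every skill at salary 18 + 7 = 25.
Any cover uses at least 2 candidates; among all covering selections none totals below 25.
Greedy by coverage-per-salary would pick C2, C7, C1 for 32 — worse than the optimum 25.

25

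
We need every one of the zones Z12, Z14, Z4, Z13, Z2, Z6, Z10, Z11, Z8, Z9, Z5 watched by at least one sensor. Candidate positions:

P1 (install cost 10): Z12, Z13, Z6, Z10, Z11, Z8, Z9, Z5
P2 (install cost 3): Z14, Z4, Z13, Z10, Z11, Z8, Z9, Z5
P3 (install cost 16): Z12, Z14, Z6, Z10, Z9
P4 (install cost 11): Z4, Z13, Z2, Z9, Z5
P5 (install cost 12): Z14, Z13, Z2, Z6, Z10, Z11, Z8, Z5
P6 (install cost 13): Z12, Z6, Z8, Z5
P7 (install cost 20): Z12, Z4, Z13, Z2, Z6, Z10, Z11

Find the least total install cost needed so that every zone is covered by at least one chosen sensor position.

23

P2, P7 cover every zone at install cost 3 + 20 = 23.
Any cover uses at least 2 sensor positions; among all covering selections none totals below 23.
Greedy by coverage-per-install cost would pick P2, P1, P4 for 24 — worse than the optimum 23.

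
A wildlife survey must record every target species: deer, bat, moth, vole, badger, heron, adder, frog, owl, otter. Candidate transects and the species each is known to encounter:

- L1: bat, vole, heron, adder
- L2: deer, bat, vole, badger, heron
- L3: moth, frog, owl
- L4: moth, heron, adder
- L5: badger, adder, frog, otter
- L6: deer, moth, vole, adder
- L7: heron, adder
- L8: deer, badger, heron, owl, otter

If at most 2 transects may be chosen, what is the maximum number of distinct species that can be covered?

8

Choosing L1, L8 covers {deer, bat, vole, badger, heron, adder, owl, otter} — 8 species.
No choice of 2 transects does better; here moth, frog are left uncovered.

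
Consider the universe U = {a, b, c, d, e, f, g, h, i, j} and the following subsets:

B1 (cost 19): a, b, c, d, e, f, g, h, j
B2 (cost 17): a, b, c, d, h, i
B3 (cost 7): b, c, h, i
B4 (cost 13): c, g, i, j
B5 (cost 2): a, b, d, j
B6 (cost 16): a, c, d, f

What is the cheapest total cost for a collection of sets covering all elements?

26

B1, B3 cover every element at cost 19 + 7 = 26.
Any cover uses at least 2 sets; among all covering selections none totals below 26.
Greedy by coverage-per-cost would pick B5, B3, B1 for 28 — worse than the optimum 26.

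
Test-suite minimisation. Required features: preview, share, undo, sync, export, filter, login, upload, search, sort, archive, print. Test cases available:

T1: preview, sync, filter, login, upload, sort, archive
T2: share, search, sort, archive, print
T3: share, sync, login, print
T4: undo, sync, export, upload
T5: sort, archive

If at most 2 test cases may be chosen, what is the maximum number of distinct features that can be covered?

10

Choosing T1, T2 covers {preview, share, sync, filter, login, upload, search, sort, archive, print} — 10 features.
No choice of 2 test cases does better; here undo, export are left uncovered.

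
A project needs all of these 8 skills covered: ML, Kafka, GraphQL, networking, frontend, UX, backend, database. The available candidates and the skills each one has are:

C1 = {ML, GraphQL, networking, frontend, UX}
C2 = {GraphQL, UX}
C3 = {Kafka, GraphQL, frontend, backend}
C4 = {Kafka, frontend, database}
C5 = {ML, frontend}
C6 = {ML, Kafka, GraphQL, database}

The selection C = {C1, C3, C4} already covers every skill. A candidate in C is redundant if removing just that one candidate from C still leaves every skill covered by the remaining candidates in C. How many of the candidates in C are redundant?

0

Drop C1: ML, networking, UX uncovered — not redundant.
Drop C3: backend uncovered — not redundant.
Drop C4: database uncovered — not redundant.
None of the candidates in C is redundant.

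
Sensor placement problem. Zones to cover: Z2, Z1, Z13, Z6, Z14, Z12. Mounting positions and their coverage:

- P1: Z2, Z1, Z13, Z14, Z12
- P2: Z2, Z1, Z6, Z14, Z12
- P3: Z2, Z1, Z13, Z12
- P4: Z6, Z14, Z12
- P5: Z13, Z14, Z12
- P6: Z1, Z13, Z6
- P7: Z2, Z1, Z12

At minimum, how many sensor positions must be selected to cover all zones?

2

P1, P2 together cover {Z2, Z1, Z13, Z6, Z14, Z12} — every zone.
No single sensor position contains all 6 zones, so 2 is optimal.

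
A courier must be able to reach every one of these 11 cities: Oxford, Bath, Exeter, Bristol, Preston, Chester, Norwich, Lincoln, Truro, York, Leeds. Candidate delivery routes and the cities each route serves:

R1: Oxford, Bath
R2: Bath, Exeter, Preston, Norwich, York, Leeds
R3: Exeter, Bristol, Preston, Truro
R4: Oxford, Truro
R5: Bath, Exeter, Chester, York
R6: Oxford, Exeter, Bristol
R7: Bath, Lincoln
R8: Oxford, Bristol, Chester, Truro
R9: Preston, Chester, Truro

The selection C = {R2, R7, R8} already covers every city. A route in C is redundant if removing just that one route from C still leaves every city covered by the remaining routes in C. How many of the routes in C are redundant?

Drop R2: Exeter, Preston, Norwich, York, … uncovered — not redundant.
Drop R7: Lincoln uncovered — not redundant.
Drop R8: Oxford, Bristol, Chester, Truro uncovered — not redundant.
None of the routes in C is redundant.

0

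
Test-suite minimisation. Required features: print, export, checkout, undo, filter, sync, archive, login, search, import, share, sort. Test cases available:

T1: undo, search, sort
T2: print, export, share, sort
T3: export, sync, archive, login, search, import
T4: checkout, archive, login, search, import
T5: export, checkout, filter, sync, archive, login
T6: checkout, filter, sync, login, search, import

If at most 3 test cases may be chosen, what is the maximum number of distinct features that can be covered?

Choosing T1, T2, T5 covers {print, export, checkout, undo, filter, sync, archive, login, search, share, sort} — 11 features.
No choice of 3 test cases does better; here import is left uncovered.

11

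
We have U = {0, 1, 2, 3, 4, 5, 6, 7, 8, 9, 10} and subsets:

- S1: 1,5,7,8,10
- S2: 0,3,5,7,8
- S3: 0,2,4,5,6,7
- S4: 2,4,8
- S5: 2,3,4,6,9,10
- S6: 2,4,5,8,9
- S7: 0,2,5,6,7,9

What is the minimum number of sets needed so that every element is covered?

S1, S2, S5 together cover {0, 1, 2, 3, 4, 5, 6, 7, 8, 9, 10} — every element.
No 2 of the 7 sets cover everything (all 21 pairs fall short), so 3 is minimum.

3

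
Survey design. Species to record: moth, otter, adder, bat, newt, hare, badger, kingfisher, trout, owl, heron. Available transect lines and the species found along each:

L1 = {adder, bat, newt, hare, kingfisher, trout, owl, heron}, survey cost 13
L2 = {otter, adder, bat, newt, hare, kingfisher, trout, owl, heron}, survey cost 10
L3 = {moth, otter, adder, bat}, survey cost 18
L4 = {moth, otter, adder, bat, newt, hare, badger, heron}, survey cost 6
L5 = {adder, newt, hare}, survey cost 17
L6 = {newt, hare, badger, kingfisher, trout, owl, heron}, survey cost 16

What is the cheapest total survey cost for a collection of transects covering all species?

16

L2, L4 cover every species at survey cost 10 + 6 = 16.
Any cover uses at least 2 transects; among all covering selections none totals below 16.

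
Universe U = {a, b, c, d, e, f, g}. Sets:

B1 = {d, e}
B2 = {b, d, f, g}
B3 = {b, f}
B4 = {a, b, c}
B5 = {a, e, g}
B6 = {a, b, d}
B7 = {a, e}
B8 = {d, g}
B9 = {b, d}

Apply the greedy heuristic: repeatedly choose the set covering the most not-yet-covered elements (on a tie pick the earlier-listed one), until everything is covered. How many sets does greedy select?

Pick 1: B2 covers 4 new elements (b, d, f, g).
Pick 2: B4 covers 2 new elements (a, c).
Pick 3: B1 covers 1 new elements (e).
Greedy uses 3 sets.

3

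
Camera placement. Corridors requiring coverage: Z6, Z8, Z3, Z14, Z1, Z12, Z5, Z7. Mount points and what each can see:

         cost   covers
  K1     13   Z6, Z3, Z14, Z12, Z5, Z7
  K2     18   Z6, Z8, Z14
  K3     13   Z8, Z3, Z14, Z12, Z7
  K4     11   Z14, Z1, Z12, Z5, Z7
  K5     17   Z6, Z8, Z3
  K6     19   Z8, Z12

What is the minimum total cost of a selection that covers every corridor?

K4, K5 cover every corridor at cost 11 + 17 = 28.
Any cover uses at least 2 camera mounts; among all covering selections none totals below 28.

28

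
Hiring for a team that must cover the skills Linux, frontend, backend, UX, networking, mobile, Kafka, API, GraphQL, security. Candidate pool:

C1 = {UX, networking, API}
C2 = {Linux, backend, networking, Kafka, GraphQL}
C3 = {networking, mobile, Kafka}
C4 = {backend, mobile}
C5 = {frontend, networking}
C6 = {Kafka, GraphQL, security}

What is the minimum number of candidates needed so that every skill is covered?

C1, C2, C3, C5, C6 together cover {Linux, frontend, backend, UX, networking, mobile, Kafka, API, GraphQL, security} — every skill.
No 4 of the 6 candidates cover everything (all 15 size-4 selections fall short), so 5 is minimum.

5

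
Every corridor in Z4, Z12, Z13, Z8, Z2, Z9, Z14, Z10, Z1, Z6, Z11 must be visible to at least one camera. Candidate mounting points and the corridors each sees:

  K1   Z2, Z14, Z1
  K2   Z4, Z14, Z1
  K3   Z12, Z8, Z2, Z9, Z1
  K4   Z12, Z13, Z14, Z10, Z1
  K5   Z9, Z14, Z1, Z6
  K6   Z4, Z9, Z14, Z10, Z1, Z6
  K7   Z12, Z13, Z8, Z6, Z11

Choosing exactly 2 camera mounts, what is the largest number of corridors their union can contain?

Choosing K6, K7 covers {Z4, Z12, Z13, Z8, Z9, Z14, Z10, Z1, Z6, Z11} — 10 corridors.
No choice of 2 camera mounts does better; here Z2 is left uncovered.

10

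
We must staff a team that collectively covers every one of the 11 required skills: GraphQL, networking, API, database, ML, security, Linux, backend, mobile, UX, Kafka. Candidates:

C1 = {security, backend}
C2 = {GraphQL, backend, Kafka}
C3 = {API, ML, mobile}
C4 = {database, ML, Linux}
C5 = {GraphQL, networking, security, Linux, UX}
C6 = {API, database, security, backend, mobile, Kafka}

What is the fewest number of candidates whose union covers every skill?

3

C3, C5, C6 together cover {GraphQL, networking, API, database, ML, security, Linux, backend, mobile, UX, Kafka} — every skill.
No 2 of the 6 candidates cover everything (all 15 pairs fall short), so 3 is minimum.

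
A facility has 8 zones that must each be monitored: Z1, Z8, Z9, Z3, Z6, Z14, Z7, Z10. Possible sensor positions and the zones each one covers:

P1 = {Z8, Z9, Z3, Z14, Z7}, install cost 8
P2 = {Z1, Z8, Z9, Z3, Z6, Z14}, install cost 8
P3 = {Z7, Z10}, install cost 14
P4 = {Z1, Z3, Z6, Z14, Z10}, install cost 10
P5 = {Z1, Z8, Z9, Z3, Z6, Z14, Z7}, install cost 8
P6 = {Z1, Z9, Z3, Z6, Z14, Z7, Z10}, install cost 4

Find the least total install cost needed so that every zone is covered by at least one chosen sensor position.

P1, P6 cover every zone at install cost 8 + 4 = 12.
Any cover uses at least 2 sensor positions; among all covering selections none totals below 12.

12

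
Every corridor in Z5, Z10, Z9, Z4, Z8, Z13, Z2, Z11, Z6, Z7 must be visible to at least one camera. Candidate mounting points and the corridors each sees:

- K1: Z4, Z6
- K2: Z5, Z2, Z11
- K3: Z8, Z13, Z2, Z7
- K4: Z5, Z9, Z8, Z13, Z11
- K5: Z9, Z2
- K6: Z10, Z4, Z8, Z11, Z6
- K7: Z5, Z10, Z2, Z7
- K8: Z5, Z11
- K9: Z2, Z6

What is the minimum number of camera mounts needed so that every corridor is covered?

3

K1, K4, K7 together cover {Z5, Z10, Z9, Z4, Z8, Z13, Z2, Z11, Z6, Z7} — every corridor.
No 2 of the 9 camera mounts cover everything (all 36 pairs fall short), so 3 is minimum.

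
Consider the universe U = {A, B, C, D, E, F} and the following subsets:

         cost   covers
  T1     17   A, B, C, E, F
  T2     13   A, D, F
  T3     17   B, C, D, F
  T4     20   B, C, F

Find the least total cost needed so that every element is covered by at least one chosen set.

T1, T2 cover every element at cost 17 + 13 = 30.
Any cover uses at least 2 sets; among all covering selections none totals below 30.

30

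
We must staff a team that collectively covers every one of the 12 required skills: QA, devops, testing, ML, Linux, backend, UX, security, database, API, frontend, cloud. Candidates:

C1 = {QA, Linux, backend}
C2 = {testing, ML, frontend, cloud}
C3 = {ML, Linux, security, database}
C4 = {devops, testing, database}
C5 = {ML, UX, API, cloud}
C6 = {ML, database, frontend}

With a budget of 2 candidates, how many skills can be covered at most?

7

Choosing C1, C2 covers {QA, testing, ML, Linux, backend, frontend, cloud} — 7 skills.
No choice of 2 candidates does better; here devops, UX, security, database, API are left uncovered.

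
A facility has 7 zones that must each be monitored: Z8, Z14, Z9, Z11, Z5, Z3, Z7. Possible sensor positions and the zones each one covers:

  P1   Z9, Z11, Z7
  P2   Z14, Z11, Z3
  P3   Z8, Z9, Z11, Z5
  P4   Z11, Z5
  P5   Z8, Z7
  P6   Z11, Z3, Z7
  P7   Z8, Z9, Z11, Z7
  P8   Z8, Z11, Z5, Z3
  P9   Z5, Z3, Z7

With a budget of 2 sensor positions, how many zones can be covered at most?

Choosing P1, P8 covers {Z8, Z9, Z11, Z5, Z3, Z7} — 6 zones.
No choice of 2 sensor positions does better; here Z14 is left uncovered.

6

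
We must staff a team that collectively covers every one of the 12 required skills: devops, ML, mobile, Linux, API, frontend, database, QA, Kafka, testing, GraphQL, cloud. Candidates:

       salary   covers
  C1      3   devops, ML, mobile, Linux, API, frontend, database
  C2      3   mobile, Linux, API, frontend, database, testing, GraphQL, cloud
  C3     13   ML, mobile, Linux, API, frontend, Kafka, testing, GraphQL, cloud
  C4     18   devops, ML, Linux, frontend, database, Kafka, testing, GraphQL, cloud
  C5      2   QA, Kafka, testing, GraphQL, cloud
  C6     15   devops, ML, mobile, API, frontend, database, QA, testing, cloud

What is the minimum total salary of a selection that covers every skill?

C1, C5 cover every skill at salary 3 + 2 = 5.
Any cover uses at least 2 candidates; among all covering selections none totals below 5.
Greedy by coverage-per-salary would pick C2, C5, C1 for 8 — worse than the optimum 5.

5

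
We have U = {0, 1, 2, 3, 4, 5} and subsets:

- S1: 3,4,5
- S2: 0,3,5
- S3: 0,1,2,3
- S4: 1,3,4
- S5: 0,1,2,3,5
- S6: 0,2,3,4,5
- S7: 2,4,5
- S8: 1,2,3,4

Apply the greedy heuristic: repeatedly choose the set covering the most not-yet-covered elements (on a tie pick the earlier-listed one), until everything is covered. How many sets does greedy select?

Pick 1: S5 covers 5 new elements (0, 1, 2, 3, 5).
Pick 2: S1 covers 1 new elements (4).
Greedy uses 2 sets.

2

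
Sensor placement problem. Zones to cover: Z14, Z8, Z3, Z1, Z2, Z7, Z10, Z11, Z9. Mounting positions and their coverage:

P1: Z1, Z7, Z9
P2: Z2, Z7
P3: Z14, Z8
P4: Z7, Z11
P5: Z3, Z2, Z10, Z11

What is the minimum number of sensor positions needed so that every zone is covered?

P1, P3, P5 together cover {Z14, Z8, Z3, Z1, Z2, Z7, Z10, Z11, Z9} — every zone.
No 2 of the 5 sensor positions cover everything (all 10 pairs fall short), so 3 is minimum.

3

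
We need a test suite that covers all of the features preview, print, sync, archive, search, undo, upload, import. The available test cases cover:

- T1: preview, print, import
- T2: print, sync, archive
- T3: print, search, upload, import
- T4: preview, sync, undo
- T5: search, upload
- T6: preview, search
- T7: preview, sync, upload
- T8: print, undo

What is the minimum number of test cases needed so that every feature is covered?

3

T2, T3, T4 together cover {preview, print, sync, archive, search, undo, upload, import} — every feature.
No 2 of the 8 test cases cover everything (all 28 pairs fall short), so 3 is minimum.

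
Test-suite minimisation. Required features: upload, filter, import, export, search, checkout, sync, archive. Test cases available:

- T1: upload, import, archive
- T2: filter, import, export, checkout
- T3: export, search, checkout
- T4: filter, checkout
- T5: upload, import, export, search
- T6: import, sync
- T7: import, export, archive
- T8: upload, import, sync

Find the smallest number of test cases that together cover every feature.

T1, T2, T3, T6 together cover {upload, filter, import, export, search, checkout, sync, archive} — every feature.
No 3 of the 8 test cases cover everything (all 56 triples fall short), so 4 is minimum.

4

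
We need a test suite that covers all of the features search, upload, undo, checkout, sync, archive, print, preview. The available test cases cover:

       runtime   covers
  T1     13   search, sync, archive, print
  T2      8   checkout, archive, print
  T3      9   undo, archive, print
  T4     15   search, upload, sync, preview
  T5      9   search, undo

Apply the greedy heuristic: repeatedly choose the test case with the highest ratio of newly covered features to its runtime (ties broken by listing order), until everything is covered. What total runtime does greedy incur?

32

Pick 1: T2 adds 3 new (checkout, archive, print) at runtime 8 (ratio 3/8).
Pick 2: T4 adds 4 new (search, upload, sync, preview) at runtime 15 (ratio 4/15).
Pick 3: T3 adds 1 new (undo) at runtime 9 (ratio 1/9).
Greedy total runtime: 8 + 15 + 9 = 32.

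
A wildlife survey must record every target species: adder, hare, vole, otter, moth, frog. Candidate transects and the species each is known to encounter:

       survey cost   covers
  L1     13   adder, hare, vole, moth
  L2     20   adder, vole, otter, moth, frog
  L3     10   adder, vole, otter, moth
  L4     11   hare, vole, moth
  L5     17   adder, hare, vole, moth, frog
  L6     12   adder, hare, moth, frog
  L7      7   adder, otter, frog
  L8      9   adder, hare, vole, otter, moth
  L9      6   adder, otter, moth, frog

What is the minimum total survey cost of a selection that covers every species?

15

L8, L9 cover every species at survey cost 9 + 6 = 15.
Any cover uses at least 2 transects; among all covering selections none totals below 15.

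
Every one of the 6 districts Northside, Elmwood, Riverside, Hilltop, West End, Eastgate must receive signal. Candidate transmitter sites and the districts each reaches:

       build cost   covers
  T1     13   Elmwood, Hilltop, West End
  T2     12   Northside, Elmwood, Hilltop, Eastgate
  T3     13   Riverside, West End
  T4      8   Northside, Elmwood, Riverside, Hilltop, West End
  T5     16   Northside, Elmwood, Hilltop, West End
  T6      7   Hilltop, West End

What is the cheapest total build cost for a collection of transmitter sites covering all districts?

20

T2, T4 cover every district at build cost 12 + 8 = 20.
Any cover uses at least 2 transmitter sites; among all covering selections none totals below 20.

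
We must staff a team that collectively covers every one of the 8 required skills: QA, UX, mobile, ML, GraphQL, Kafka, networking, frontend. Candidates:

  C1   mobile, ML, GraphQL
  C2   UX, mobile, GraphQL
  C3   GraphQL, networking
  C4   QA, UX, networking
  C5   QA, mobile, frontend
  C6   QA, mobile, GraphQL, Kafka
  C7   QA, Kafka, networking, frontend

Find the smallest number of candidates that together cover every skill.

C1, C2, C7 together cover {QA, UX, mobile, ML, GraphQL, Kafka, networking, frontend} — every skill.
No 2 of the 7 candidates cover everything (all 21 pairs fall short), so 3 is minimum.
Greedy (largest uncovered first) would take C6, C4, C1, C5 — 4 candidates — but 3 suffice.

3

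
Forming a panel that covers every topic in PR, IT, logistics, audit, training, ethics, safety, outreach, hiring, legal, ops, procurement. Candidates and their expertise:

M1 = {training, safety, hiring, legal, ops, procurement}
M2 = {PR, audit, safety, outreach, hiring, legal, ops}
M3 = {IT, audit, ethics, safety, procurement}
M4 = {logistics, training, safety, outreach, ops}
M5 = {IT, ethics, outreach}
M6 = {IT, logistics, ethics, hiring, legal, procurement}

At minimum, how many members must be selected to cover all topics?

M1, M2, M6 together cover {PR, IT, logistics, audit, training, ethics, safety, outreach, hiring, legal, ops, procurement} — every topic.
No 2 of the 6 members cover everything (all 15 pairs fall short), so 3 is minimum.

3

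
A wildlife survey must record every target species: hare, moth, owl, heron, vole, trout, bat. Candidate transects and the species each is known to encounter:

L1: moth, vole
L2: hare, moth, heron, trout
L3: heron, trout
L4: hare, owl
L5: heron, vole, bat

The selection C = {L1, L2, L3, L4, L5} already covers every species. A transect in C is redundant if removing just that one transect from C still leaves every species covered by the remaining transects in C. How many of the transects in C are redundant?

3

Drop L1: the rest still cover every species — redundant.
Drop L2: the rest still cover every species — redundant.
Drop L3: the rest still cover every species — redundant.
Drop L4: owl uncovered — not redundant.
Drop L5: bat uncovered — not redundant.
3 redundant: L1, L2, L3.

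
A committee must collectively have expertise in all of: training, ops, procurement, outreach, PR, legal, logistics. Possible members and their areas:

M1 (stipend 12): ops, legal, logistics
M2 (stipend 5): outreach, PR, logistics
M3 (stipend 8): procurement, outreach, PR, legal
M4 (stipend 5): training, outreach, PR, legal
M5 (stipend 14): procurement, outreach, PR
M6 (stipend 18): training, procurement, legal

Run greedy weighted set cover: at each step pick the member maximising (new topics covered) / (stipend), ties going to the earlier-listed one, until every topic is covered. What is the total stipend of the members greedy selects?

30

Pick 1: M4 adds 4 new (training, outreach, PR, legal) at stipend 5 (ratio 4/5).
Pick 2: M2 adds 1 new (logistics) at stipend 5 (ratio 1/5).
Pick 3: M3 adds 1 new (procurement) at stipend 8 (ratio 1/8).
Pick 4: M1 adds 1 new (ops) at stipend 12 (ratio 1/12).
Greedy total stipend: 5 + 5 + 8 + 12 = 30. (The true optimum is 25, so greedy overshoots here.)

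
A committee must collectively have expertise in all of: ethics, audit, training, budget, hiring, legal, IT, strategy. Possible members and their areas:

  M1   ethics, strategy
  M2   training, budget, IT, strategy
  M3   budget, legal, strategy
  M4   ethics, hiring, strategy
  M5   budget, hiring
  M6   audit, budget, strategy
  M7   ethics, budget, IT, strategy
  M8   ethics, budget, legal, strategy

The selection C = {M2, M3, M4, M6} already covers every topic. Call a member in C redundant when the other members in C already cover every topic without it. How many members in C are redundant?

0

Drop M2: training, IT uncovered — not redundant.
Drop M3: legal uncovered — not redundant.
Drop M4: ethics, hiring uncovered — not redundant.
Drop M6: audit uncovered — not redundant.
None of the members in C is redundant.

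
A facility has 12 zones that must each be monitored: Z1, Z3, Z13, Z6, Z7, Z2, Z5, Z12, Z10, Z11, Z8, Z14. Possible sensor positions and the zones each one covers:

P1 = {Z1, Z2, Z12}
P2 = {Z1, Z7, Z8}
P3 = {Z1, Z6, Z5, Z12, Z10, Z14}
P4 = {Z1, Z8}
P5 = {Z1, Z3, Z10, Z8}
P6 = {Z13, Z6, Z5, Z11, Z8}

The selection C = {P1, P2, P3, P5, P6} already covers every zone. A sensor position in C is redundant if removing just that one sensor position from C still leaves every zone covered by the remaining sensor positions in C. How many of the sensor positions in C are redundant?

0

Drop P1: Z2 uncovered — not redundant.
Drop P2: Z7 uncovered — not redundant.
Drop P3: Z14 uncovered — not redundant.
Drop P5: Z3 uncovered — not redundant.
Drop P6: Z13, Z11 uncovered — not redundant.
None of the sensor positions in C is redundant.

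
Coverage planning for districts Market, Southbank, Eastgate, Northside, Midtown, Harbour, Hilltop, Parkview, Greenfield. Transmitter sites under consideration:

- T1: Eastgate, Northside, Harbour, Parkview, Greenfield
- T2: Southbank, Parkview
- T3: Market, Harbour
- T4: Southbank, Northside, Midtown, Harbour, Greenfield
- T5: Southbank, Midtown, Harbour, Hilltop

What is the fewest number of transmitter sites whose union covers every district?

T1, T3, T5 together cover {Market, Southbank, Eastgate, Northside, Midtown, Harbour, Hilltop, Parkview, Greenfield} — every district.
No 2 of the 5 transmitter sites cover everything (all 10 pairs fall short), so 3 is minimum.

3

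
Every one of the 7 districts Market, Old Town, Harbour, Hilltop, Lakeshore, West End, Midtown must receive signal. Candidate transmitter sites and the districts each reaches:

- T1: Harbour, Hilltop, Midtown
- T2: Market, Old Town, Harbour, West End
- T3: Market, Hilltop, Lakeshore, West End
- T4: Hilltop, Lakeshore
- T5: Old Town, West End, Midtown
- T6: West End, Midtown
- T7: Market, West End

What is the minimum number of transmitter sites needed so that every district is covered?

3

T1, T2, T3 together cover {Market, Old Town, Harbour, Hilltop, Lakeshore, West End, Midtown} — every district.
No 2 of the 7 transmitter sites cover everything (all 21 pairs fall short), so 3 is minimum.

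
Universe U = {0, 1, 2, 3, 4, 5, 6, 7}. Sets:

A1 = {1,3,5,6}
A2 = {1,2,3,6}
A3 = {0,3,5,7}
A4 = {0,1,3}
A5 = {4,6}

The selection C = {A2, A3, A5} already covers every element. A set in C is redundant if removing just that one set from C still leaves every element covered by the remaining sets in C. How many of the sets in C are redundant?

0

Drop A2: 1, 2 uncovered — not redundant.
Drop A3: 0, 5, 7 uncovered — not redundant.
Drop A5: 4 uncovered — not redundant.
None of the sets in C is redundant.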